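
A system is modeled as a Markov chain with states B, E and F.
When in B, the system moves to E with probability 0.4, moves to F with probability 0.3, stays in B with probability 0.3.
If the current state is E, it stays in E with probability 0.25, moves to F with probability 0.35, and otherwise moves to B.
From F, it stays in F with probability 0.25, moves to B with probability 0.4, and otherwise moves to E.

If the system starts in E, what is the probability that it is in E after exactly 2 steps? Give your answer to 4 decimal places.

0.3450

Sum over the intermediate state after 1 step:
P = P(E→B)·P(B→E) + P(E→E)·P(E→E) + P(E→F)·P(F→E)
  = 0.4×0.4 + 0.25×0.25 + 0.35×0.35
  = 0.1600 + 0.0625 + 0.1225 = 0.3450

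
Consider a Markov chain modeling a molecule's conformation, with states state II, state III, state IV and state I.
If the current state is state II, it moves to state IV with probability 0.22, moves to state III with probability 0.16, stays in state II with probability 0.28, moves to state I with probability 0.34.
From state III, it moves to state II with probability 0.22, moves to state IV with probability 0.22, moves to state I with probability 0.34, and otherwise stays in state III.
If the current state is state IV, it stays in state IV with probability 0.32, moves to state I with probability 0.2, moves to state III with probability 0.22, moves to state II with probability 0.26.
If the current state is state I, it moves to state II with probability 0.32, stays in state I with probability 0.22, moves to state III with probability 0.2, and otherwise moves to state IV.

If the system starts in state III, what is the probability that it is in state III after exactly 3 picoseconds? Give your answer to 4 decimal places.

0.1981

Propagate the distribution vector 3 picoseconds from state III.
After 0 picoseconds: (0.0000, 1.0000, 0.0000, 0.0000)
After 1 picosecond: (0.2200, 0.2200, 0.2200, 0.3400)
After 2 picoseconds: (0.2760, 0.2000, 0.2556, 0.2684)
After 3 picoseconds: (0.2736, 0.1981, 0.2563, 0.2720)
P(in state III after 3 picoseconds) = 0.1981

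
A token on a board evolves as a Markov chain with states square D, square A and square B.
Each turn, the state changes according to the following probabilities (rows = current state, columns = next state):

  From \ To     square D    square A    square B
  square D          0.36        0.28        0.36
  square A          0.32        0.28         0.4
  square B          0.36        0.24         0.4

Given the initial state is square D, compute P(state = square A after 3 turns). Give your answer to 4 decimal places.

0.2646

Propagate the distribution vector 3 turns from square D.
After 0 turns: (1.0000, 0.0000, 0.0000)
After 1 turn: (0.3600, 0.2800, 0.3600)
After 2 turns: (0.3488, 0.2656, 0.3856)
After 3 turns: (0.3494, 0.2646, 0.3860)
P(in square A after 3 turns) = 0.2646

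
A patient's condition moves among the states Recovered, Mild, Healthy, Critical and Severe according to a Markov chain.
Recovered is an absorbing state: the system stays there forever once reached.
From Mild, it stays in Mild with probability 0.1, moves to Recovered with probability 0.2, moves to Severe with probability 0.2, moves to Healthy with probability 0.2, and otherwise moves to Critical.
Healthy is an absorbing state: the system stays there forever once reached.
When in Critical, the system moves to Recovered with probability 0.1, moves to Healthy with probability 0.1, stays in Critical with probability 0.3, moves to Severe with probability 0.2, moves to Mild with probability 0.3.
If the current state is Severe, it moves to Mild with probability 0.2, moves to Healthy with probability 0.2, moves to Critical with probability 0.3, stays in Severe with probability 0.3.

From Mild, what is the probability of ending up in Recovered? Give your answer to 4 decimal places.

Let h(s) be the probability of absorption at Recovered starting from transient state s. Then h(Recovered) = 1 and h(Healthy) = 0. By first-step analysis:
h(Mild) = 0.2·1 + 0.1·h(Mild) + 0.2·0 + 0.3·h(Critical) + 0.2·h(Severe)
h(Critical) = 0.1·1 + 0.3·h(Mild) + 0.1·0 + 0.3·h(Critical) + 0.2·h(Severe)
h(Severe) = 0.2·h(Mild) + 0.2·0 + 0.3·h(Critical) + 0.3·h(Severe)
Solving: h(Mild) = 0.4248, h(Critical) = 0.4098, h(Severe) = 0.2970.
Starting from Mild, the probability is 0.4248.

0.4248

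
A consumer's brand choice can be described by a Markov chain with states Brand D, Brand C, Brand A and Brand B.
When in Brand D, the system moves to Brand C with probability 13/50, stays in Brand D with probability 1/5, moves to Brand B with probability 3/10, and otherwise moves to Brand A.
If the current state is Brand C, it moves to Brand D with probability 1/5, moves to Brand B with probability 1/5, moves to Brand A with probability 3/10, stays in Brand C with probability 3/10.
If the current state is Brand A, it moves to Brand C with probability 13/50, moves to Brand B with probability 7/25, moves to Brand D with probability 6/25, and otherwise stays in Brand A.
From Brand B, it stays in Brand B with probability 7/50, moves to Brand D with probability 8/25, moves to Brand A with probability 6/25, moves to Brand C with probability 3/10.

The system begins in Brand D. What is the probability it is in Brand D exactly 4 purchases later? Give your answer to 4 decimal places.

0.2378

Propagate the distribution vector 4 purchases from Brand D.
After 0 purchases: (1.0000, 0.0000, 0.0000, 0.0000)
After 1 purchase: (0.2000, 0.2600, 0.2400, 0.3000)
After 2 purchases: (0.2456, 0.2824, 0.2508, 0.2212)
After 3 purchases: (0.2366, 0.2801, 0.2519, 0.2314)
After 4 purchases: (0.2378, 0.2805, 0.2518, 0.2299)
P(in Brand D after 4 purchases) = 0.2378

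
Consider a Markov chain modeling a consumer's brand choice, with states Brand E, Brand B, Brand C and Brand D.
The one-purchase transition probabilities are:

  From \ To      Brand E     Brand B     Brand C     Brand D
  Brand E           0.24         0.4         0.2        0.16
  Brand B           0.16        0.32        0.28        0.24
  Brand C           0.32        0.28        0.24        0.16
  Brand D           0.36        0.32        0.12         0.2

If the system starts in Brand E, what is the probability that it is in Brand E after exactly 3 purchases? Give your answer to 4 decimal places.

Propagate the distribution vector 3 purchases from Brand E.
After 0 purchases: (1.0000, 0.0000, 0.0000, 0.0000)
After 1 purchase: (0.2400, 0.4000, 0.2000, 0.1600)
After 2 purchases: (0.2432, 0.3312, 0.2272, 0.1984)
After 3 purchases: (0.2555, 0.3304, 0.2197, 0.1944)
P(in Brand E after 3 purchases) = 0.2555

0.2555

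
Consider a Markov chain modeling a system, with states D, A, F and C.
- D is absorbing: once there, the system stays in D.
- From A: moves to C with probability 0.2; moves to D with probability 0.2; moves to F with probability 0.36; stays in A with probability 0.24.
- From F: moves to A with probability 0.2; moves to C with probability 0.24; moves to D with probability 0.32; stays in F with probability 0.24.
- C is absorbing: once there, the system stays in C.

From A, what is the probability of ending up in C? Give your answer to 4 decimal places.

Let h(s) be the probability of absorption at C starting from transient state s. Then h(C) = 1 and h(D) = 0. By first-step analysis:
h(A) = 0.2·0 + 0.24·h(A) + 0.36·h(F) + 0.2·1
h(F) = 0.32·0 + 0.2·h(A) + 0.24·h(F) + 0.24·1
Solving: h(A) = 0.4715, h(F) = 0.4399.
Starting from A, the probability is 0.4715.

0.4715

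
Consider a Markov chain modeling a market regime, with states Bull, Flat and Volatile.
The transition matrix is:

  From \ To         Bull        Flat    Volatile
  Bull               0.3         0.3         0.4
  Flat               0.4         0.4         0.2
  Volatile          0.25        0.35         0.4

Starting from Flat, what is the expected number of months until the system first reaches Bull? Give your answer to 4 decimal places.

2.7586

Let t(s) be the expected number of months to first reach Bull from state s, with t(Bull) = 0. Conditioning on the first month:
t(Flat) = 1 + 0.4·t(Flat) + 0.2·t(Volatile)
t(Volatile) = 1 + 0.35·t(Flat) + 0.4·t(Volatile)
Solving: t(Flat) = 2.7586, t(Volatile) = 3.2759.
Expected months from Flat to Bull: 2.7586.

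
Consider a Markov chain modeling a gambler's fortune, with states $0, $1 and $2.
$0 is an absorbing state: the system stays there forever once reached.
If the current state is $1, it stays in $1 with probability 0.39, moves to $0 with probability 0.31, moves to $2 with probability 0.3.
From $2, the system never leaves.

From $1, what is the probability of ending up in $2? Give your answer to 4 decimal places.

Let h(s) be the probability of absorption at $2 starting from transient state s. Then h($2) = 1 and h($0) = 0. By first-step analysis:
h($1) = 0.31·0 + 0.39·h($1) + 0.3·1
Solving: h($1) = 0.4918.
Starting from $1, the probability is 0.4918.

0.4918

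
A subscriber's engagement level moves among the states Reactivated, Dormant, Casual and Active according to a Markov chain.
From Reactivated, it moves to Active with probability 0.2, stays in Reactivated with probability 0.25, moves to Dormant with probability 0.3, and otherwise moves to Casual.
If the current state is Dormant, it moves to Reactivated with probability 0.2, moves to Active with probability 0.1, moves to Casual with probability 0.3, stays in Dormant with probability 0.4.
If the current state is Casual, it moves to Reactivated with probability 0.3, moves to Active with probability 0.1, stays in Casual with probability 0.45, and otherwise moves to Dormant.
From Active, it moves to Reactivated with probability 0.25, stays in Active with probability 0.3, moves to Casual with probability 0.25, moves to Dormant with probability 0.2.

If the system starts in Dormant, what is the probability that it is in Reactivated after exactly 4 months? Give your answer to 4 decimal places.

Propagate the distribution vector 4 months from Dormant.
After 0 months: (0.0000, 1.0000, 0.0000, 0.0000)
After 1 month: (0.2000, 0.4000, 0.3000, 0.1000)
After 2 months: (0.2450, 0.2850, 0.3300, 0.1400)
After 3 months: (0.2523, 0.2650, 0.3303, 0.1525)
After 4 months: (0.2533, 0.2617, 0.3293, 0.1557)
P(in Reactivated after 4 months) = 0.2533

0.2533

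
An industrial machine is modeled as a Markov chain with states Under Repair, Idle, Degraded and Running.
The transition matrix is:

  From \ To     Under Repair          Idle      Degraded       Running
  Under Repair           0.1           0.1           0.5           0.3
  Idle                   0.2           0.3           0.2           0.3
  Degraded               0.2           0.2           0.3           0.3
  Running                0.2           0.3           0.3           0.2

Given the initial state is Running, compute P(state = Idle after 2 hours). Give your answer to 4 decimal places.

Propagate the distribution vector 2 hours from Running.
After 0 hours: (0.0000, 0.0000, 0.0000, 1.0000)
After 1 hour: (0.2000, 0.3000, 0.3000, 0.2000)
After 2 hours: (0.1800, 0.2300, 0.3100, 0.2800)
P(in Idle after 2 hours) = 0.2300

0.2300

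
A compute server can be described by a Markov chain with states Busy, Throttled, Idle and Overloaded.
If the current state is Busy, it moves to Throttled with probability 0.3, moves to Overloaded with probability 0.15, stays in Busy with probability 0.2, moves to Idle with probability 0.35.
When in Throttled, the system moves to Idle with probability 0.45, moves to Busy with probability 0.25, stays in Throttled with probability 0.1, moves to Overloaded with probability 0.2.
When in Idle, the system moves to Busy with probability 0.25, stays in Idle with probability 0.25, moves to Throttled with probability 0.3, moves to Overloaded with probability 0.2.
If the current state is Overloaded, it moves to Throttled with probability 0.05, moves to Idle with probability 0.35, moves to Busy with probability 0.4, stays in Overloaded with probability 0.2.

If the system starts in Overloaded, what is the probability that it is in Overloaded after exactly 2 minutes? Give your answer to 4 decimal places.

Propagate the distribution vector 2 minutes from Overloaded.
After 0 minutes: (0.0000, 0.0000, 0.0000, 1.0000)
After 1 minute: (0.4000, 0.0500, 0.3500, 0.2000)
After 2 minutes: (0.2600, 0.2400, 0.3200, 0.1800)
P(in Overloaded after 2 minutes) = 0.1800

0.1800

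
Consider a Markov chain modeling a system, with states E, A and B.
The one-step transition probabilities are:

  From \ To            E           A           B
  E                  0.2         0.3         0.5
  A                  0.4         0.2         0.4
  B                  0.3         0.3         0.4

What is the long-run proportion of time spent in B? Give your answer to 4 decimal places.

0.4298

Let the stationary distribution be π with π = πP and π_1 + π_2 + π_3 = 1.
π_1 = 0.2·π_1 + 0.4·π_2 + 0.3·π_3
π_2 = 0.3·π_1 + 0.2·π_2 + 0.3·π_3
Solving with the normalization constraint gives π = (0.2975, 0.2727, 0.4298).
So the stationary probability of B is 0.4298.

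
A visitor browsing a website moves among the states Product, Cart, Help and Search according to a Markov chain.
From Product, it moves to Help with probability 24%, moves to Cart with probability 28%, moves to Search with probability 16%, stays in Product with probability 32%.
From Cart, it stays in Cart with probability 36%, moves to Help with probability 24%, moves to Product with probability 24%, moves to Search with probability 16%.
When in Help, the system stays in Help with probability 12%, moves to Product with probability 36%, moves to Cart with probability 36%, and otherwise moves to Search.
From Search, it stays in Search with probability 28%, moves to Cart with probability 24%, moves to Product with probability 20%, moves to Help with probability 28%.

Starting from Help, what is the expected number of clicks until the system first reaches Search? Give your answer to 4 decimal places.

6.2500

Let t(s) be the expected number of clicks to first reach Search from state s, with t(Search) = 0. Conditioning on the first click:
t(Product) = 1 + 0.32·t(Product) + 0.28·t(Cart) + 0.24·t(Help)
t(Cart) = 1 + 0.24·t(Product) + 0.36·t(Cart) + 0.24·t(Help)
t(Help) = 1 + 0.36·t(Product) + 0.36·t(Cart) + 0.12·t(Help)
Solving: t(Product) = 6.2500, t(Cart) = 6.2500, t(Help) = 6.2500.
Expected clicks from Help to Search: 6.2500.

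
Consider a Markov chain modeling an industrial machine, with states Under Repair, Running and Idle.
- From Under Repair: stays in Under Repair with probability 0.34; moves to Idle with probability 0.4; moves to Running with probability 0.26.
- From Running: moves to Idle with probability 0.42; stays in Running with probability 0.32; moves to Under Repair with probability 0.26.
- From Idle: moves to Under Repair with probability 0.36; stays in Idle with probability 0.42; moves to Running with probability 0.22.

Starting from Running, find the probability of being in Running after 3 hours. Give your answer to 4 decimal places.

0.2592

Propagate the distribution vector 3 hours from Running.
After 0 hours: (0.0000, 1.0000, 0.0000)
After 1 hour: (0.2600, 0.3200, 0.4200)
After 2 hours: (0.3228, 0.2624, 0.4148)
After 3 hours: (0.3273, 0.2592, 0.4135)
P(in Running after 3 hours) = 0.2592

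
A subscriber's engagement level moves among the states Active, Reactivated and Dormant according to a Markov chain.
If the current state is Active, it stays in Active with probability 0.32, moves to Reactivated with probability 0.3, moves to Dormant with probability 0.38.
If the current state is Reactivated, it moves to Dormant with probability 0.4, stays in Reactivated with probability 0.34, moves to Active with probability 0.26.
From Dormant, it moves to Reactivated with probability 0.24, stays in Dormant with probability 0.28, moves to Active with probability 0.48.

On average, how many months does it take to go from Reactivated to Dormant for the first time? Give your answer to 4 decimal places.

Let t(s) be the expected number of months to first reach Dormant from state s, with t(Dormant) = 0. Conditioning on the first month:
t(Active) = 1 + 0.32·t(Active) + 0.3·t(Reactivated)
t(Reactivated) = 1 + 0.26·t(Active) + 0.34·t(Reactivated)
Solving: t(Active) = 2.5890, t(Reactivated) = 2.5351.
Expected months from Reactivated to Dormant: 2.5351.

2.5351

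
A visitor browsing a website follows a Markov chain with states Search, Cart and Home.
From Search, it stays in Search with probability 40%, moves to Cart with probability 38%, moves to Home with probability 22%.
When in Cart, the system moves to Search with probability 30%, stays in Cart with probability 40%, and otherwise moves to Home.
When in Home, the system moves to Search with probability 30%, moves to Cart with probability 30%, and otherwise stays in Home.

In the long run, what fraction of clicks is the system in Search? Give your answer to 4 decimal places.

Let the stationary distribution be π with π = πP and π_1 + π_2 + π_3 = 1.
π_1 = 0.4·π_1 + 0.3·π_2 + 0.3·π_3
π_2 = 0.38·π_1 + 0.4·π_2 + 0.3·π_3
Solving with the normalization constraint gives π = (0.3333, 0.3630, 0.3037).
So the stationary probability of Search is 0.3333.

0.3333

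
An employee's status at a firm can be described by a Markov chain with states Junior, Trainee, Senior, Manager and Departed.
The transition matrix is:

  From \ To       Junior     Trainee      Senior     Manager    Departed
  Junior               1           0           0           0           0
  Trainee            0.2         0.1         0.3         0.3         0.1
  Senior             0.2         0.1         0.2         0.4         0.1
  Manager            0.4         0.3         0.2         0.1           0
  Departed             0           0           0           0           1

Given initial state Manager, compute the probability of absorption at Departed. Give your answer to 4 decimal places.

Let h(s) be the probability of absorption at Departed starting from transient state s. Then h(Departed) = 1 and h(Junior) = 0. By first-step analysis:
h(Trainee) = 0.2·0 + 0.1·h(Trainee) + 0.3·h(Senior) + 0.3·h(Manager) + 0.1·1
h(Senior) = 0.2·0 + 0.1·h(Trainee) + 0.2·h(Senior) + 0.4·h(Manager) + 0.1·1
h(Manager) = 0.4·0 + 0.3·h(Trainee) + 0.2·h(Senior) + 0.1·h(Manager)
Solving: h(Trainee) = 0.2230, h(Senior) = 0.2138, h(Manager) = 0.1218.
Starting from Manager, the probability is 0.1218.

0.1218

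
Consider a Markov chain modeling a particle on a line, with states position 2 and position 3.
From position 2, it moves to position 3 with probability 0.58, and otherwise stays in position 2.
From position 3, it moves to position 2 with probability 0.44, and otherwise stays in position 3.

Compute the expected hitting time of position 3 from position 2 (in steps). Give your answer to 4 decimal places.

Let t(s) be the expected number of steps to first reach position 3 from state s, with t(position 3) = 0. Conditioning on the first step:
t(position 2) = 1 + 0.42·t(position 2)
Solving: t(position 2) = 1.7241.
Expected steps from position 2 to position 3: 1.7241.

1.7241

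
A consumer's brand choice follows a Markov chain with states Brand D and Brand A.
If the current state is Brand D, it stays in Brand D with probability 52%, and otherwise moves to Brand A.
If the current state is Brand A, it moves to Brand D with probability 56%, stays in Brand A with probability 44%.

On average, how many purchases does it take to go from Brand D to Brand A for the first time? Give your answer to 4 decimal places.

Let t(s) be the expected number of purchases to first reach Brand A from state s, with t(Brand A) = 0. Conditioning on the first purchase:
t(Brand D) = 1 + 0.52·t(Brand D)
Solving: t(Brand D) = 2.0833.
Expected purchases from Brand D to Brand A: 2.0833.

2.0833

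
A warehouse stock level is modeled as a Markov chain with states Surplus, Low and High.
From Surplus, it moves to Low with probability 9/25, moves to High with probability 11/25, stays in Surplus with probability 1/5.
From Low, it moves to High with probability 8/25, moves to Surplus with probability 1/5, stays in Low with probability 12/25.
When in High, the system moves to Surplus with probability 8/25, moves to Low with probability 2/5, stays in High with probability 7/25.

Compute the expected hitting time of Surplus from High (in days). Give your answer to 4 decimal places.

Let t(s) be the expected number of days to first reach Surplus from state s, with t(Surplus) = 0. Conditioning on the first day:
t(Low) = 1 + 0.48·t(Low) + 0.32·t(High)
t(High) = 1 + 0.4·t(Low) + 0.28·t(High)
Solving: t(Low) = 4.2208, t(High) = 3.7338.
Expected days from High to Surplus: 3.7338.

3.7338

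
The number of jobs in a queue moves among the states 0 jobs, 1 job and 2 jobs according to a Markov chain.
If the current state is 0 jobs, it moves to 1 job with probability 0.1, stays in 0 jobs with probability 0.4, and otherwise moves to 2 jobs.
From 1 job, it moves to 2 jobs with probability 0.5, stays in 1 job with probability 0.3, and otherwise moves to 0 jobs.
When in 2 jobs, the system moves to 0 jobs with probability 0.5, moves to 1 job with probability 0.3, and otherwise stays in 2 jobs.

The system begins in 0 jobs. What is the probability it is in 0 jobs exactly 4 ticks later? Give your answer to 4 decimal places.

Propagate the distribution vector 4 ticks from 0 jobs.
After 0 ticks: (1.0000, 0.0000, 0.0000)
After 1 tick: (0.4000, 0.1000, 0.5000)
After 2 ticks: (0.4300, 0.2200, 0.3500)
After 3 ticks: (0.3910, 0.2140, 0.3950)
After 4 ticks: (0.3967, 0.2218, 0.3815)
P(in 0 jobs after 4 ticks) = 0.3967

0.3967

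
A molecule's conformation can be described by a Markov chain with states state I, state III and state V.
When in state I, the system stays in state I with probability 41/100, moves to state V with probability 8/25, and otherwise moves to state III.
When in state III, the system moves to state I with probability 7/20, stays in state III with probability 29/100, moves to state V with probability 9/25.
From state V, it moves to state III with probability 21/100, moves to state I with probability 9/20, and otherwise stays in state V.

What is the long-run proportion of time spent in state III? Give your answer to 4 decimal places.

0.2549

Let the stationary distribution be π with π = πP and π_1 + π_2 + π_3 = 1.
π_1 = 0.41·π_1 + 0.35·π_2 + 0.45·π_3
π_2 = 0.27·π_1 + 0.29·π_2 + 0.21·π_3
Solving with the normalization constraint gives π = (0.4082, 0.2549, 0.3369).
So the stationary probability of state III is 0.2549.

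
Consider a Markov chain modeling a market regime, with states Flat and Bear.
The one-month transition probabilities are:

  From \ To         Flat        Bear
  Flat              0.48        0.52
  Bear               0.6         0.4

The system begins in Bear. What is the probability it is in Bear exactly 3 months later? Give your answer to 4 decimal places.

0.4634

Propagate the distribution vector 3 months from Bear.
After 0 months: (0.0000, 1.0000)
After 1 month: (0.6000, 0.4000)
After 2 months: (0.5280, 0.4720)
After 3 months: (0.5366, 0.4634)
P(in Bear after 3 months) = 0.4634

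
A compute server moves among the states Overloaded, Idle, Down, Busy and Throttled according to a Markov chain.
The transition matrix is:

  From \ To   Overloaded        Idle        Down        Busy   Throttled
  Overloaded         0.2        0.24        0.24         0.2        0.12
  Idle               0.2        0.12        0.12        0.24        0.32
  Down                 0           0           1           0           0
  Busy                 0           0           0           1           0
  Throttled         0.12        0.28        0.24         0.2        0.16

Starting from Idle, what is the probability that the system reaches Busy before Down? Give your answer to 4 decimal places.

Let h(s) be the probability of absorption at Busy starting from transient state s. Then h(Busy) = 1 and h(Down) = 0. By first-step analysis:
h(Overloaded) = 0.2·h(Overloaded) + 0.24·h(Idle) + 0.24·0 + 0.2·1 + 0.12·h(Throttled)
h(Idle) = 0.2·h(Overloaded) + 0.12·h(Idle) + 0.12·0 + 0.24·1 + 0.32·h(Throttled)
h(Throttled) = 0.12·h(Overloaded) + 0.28·h(Idle) + 0.24·0 + 0.2·1 + 0.16·h(Throttled)
Solving: h(Overloaded) = 0.4944, h(Idle) = 0.5660, h(Throttled) = 0.4974.
Starting from Idle, the probability is 0.5660.

0.5660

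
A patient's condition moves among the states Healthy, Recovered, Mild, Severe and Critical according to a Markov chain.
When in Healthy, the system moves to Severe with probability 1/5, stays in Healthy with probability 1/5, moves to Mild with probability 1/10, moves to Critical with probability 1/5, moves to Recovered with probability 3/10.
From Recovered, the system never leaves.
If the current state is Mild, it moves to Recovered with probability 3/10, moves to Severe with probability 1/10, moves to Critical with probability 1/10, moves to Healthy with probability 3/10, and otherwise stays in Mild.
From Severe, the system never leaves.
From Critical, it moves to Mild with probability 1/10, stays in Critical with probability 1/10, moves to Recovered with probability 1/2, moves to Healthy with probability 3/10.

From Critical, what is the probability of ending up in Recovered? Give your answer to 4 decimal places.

0.8657

Let h(s) be the probability of absorption at Recovered starting from transient state s. Then h(Recovered) = 1 and h(Severe) = 0. By first-step analysis:
h(Healthy) = 0.2·h(Healthy) + 0.3·1 + 0.1·h(Mild) + 0.2·0 + 0.2·h(Critical)
h(Mild) = 0.3·h(Healthy) + 0.3·1 + 0.2·h(Mild) + 0.1·0 + 0.1·h(Critical)
h(Critical) = 0.3·h(Healthy) + 0.5·1 + 0.1·h(Mild) + 0.1·h(Critical)
Solving: h(Healthy) = 0.6839, h(Mild) = 0.7397, h(Critical) = 0.8657.
Starting from Critical, the probability is 0.8657.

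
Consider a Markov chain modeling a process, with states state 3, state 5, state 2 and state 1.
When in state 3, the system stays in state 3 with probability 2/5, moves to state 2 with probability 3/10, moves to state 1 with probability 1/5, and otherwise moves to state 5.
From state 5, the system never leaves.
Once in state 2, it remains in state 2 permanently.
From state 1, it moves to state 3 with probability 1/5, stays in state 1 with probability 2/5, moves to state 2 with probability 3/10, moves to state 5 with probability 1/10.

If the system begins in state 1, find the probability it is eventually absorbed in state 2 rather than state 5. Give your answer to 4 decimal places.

0.7500

Let h(s) be the probability of absorption at state 2 starting from transient state s. Then h(state 2) = 1 and h(state 5) = 0. By first-step analysis:
h(state 3) = 0.4·h(state 3) + 0.1·0 + 0.3·1 + 0.2·h(state 1)
h(state 1) = 0.2·h(state 3) + 0.1·0 + 0.3·1 + 0.4·h(state 1)
Solving: h(state 3) = 0.7500, h(state 1) = 0.7500.
Starting from state 1, the probability is 0.7500.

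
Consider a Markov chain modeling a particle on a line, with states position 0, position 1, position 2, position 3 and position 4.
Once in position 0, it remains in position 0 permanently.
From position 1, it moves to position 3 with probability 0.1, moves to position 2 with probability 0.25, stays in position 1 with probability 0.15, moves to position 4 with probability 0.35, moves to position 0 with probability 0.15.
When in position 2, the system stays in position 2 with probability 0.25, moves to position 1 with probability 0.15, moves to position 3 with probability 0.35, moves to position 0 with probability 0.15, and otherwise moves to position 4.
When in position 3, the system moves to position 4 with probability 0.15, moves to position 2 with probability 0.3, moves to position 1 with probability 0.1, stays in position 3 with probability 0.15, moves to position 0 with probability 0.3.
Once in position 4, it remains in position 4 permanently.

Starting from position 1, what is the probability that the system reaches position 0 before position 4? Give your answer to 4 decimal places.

0.4125

Let h(s) be the probability of absorption at position 0 starting from transient state s. Then h(position 0) = 1 and h(position 4) = 0. By first-step analysis:
h(position 1) = 0.15·1 + 0.15·h(position 1) + 0.25·h(position 2) + 0.1·h(position 3) + 0.35·0
h(position 2) = 0.15·1 + 0.15·h(position 1) + 0.25·h(position 2) + 0.35·h(position 3) + 0.1·0
h(position 3) = 0.3·1 + 0.1·h(position 1) + 0.3·h(position 2) + 0.15·h(position 3) + 0.15·0
Solving: h(position 1) = 0.4125, h(position 2) = 0.5625, h(position 3) = 0.6000.
Starting from position 1, the probability is 0.4125.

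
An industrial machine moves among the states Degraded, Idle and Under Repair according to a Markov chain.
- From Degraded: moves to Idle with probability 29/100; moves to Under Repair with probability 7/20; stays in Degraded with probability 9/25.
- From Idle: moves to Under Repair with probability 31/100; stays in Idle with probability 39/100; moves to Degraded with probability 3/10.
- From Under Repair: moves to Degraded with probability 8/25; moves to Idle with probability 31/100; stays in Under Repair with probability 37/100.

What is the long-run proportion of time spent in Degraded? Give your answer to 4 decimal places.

Let the stationary distribution be π with π = πP and π_1 + π_2 + π_3 = 1.
π_1 = 0.36·π_1 + 0.3·π_2 + 0.32·π_3
π_2 = 0.29·π_1 + 0.39·π_2 + 0.31·π_3
Solving with the normalization constraint gives π = (0.3265, 0.3299, 0.3437).
So the stationary probability of Degraded is 0.3265.

0.3265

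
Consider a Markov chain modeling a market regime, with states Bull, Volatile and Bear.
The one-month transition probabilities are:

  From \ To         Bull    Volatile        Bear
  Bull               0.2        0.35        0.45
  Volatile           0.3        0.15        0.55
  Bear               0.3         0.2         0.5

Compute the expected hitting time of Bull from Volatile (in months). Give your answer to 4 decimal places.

3.3333

Let t(s) be the expected number of months to first reach Bull from state s, with t(Bull) = 0. Conditioning on the first month:
t(Volatile) = 1 + 0.15·t(Volatile) + 0.55·t(Bear)
t(Bear) = 1 + 0.2·t(Volatile) + 0.5·t(Bear)
Solving: t(Volatile) = 3.3333, t(Bear) = 3.3333.
Expected months from Volatile to Bull: 3.3333.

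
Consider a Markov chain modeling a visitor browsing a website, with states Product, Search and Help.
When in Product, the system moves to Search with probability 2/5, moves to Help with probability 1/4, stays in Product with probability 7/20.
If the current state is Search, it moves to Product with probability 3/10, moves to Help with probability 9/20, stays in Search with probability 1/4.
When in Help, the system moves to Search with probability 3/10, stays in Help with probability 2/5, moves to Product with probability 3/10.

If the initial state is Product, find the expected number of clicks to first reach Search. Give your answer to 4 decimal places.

2.6984

Let t(s) be the expected number of clicks to first reach Search from state s, with t(Search) = 0. Conditioning on the first click:
t(Product) = 1 + 0.35·t(Product) + 0.25·t(Help)
t(Help) = 1 + 0.3·t(Product) + 0.4·t(Help)
Solving: t(Product) = 2.6984, t(Help) = 3.0159.
Expected clicks from Product to Search: 2.6984.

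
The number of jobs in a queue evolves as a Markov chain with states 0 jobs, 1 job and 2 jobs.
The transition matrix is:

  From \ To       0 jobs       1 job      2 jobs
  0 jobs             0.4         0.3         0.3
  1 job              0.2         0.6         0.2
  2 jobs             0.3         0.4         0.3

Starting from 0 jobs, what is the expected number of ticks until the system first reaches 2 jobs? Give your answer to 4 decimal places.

Let t(s) be the expected number of ticks to first reach 2 jobs from state s, with t(2 jobs) = 0. Conditioning on the first tick:
t(0 jobs) = 1 + 0.4·t(0 jobs) + 0.3·t(1 job)
t(1 job) = 1 + 0.2·t(0 jobs) + 0.6·t(1 job)
Solving: t(0 jobs) = 3.8889, t(1 job) = 4.4444.
Expected ticks from 0 jobs to 2 jobs: 3.8889.

3.8889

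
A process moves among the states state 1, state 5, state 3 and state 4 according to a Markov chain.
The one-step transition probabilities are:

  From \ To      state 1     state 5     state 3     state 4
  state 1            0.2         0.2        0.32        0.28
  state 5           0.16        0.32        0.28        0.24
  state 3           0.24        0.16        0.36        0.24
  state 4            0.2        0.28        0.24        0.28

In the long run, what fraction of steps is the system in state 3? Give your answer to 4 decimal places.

Let the stationary distribution be π with π = πP and π_1 + π_2 + π_3 + π_4 = 1.
π_1 = 0.2·π_1 + 0.16·π_2 + 0.24·π_3 + 0.2·π_4
π_2 = 0.2·π_1 + 0.32·π_2 + 0.16·π_3 + 0.28·π_4
π_3 = 0.32·π_1 + 0.28·π_2 + 0.36·π_3 + 0.24·π_4
Solving with the normalization constraint gives π = (0.2026, 0.2370, 0.3019, 0.2584).
So the stationary probability of state 3 is 0.3019.

0.3019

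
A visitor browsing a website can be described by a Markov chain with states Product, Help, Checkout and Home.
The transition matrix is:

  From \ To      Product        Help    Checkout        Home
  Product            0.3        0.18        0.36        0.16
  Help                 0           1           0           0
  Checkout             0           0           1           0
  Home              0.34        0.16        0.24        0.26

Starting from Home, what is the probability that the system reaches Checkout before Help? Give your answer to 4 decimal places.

Let h(s) be the probability of absorption at Checkout starting from transient state s. Then h(Checkout) = 1 and h(Help) = 0. By first-step analysis:
h(Product) = 0.3·h(Product) + 0.18·0 + 0.36·1 + 0.16·h(Home)
h(Home) = 0.34·h(Product) + 0.16·0 + 0.24·1 + 0.26·h(Home)
Solving: h(Product) = 0.6575, h(Home) = 0.6264.
Starting from Home, the probability is 0.6264.

0.6264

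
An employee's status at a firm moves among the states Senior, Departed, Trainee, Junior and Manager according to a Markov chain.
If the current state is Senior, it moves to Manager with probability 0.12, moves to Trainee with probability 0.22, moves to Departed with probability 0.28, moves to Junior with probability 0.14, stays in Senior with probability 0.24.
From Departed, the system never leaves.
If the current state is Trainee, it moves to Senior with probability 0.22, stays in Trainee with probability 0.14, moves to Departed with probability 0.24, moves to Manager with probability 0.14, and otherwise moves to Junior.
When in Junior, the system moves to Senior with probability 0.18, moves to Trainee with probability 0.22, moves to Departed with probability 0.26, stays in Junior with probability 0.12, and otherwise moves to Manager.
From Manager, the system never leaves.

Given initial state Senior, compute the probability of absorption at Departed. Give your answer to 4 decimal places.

Let h(s) be the probability of absorption at Departed starting from transient state s. Then h(Departed) = 1 and h(Manager) = 0. By first-step analysis:
h(Senior) = 0.24·h(Senior) + 0.28·1 + 0.22·h(Trainee) + 0.14·h(Junior) + 0.12·0
h(Trainee) = 0.22·h(Senior) + 0.24·1 + 0.14·h(Trainee) + 0.26·h(Junior) + 0.14·0
h(Junior) = 0.18·h(Senior) + 0.26·1 + 0.22·h(Trainee) + 0.12·h(Junior) + 0.22·0
Solving: h(Senior) = 0.6571, h(Trainee) = 0.6243, h(Junior) = 0.5859.
Starting from Senior, the probability is 0.6571.

0.6571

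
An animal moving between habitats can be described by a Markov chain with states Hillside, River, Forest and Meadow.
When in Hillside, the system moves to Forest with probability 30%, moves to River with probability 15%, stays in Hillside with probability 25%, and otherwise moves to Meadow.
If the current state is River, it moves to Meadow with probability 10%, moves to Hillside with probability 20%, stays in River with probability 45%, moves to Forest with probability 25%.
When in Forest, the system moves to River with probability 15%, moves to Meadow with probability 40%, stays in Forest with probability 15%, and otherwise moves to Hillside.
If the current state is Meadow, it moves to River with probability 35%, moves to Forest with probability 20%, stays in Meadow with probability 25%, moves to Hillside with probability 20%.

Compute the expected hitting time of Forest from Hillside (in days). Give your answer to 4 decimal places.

Let t(s) be the expected number of days to first reach Forest from state s, with t(Forest) = 0. Conditioning on the first day:
t(Hillside) = 1 + 0.25·t(Hillside) + 0.15·t(River) + 0.3·t(Meadow)
t(River) = 1 + 0.2·t(Hillside) + 0.45·t(River) + 0.1·t(Meadow)
t(Meadow) = 1 + 0.2·t(Hillside) + 0.35·t(River) + 0.25·t(Meadow)
Solving: t(Hillside) = 3.8060, t(River) = 3.9656, t(Meadow) = 4.1989.
Expected days from Hillside to Forest: 3.8060.

3.8060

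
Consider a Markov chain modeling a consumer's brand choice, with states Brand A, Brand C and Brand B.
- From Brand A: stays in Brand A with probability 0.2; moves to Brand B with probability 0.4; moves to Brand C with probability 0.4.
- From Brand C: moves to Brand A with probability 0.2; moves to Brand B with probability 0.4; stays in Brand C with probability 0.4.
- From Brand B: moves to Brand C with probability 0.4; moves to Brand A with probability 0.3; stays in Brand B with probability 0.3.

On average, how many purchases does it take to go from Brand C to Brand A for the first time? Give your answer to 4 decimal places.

4.2308

Let t(s) be the expected number of purchases to first reach Brand A from state s, with t(Brand A) = 0. Conditioning on the first purchase:
t(Brand C) = 1 + 0.4·t(Brand C) + 0.4·t(Brand B)
t(Brand B) = 1 + 0.4·t(Brand C) + 0.3·t(Brand B)
Solving: t(Brand C) = 4.2308, t(Brand B) = 3.8462.
Expected purchases from Brand C to Brand A: 4.2308.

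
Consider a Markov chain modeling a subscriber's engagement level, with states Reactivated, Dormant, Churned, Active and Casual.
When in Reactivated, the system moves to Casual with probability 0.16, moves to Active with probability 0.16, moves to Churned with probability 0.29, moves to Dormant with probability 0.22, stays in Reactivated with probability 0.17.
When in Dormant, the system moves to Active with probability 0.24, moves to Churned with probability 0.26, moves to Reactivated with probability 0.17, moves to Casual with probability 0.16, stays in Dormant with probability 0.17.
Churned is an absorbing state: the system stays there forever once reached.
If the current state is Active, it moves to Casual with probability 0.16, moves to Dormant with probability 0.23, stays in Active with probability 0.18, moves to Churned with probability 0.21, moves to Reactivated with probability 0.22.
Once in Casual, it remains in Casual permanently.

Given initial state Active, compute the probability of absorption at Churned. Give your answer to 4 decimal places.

Let h(s) be the probability of absorption at Churned starting from transient state s. Then h(Churned) = 1 and h(Casual) = 0. By first-step analysis:
h(Reactivated) = 0.17·h(Reactivated) + 0.22·h(Dormant) + 0.29·1 + 0.16·h(Active) + 0.16·0
h(Dormant) = 0.17·h(Reactivated) + 0.17·h(Dormant) + 0.26·1 + 0.24·h(Active) + 0.16·0
h(Active) = 0.22·h(Reactivated) + 0.23·h(Dormant) + 0.21·1 + 0.18·h(Active) + 0.16·0
Solving: h(Reactivated) = 0.6272, h(Dormant) = 0.6143, h(Active) = 0.5967.
Starting from Active, the probability is 0.5967.

0.5967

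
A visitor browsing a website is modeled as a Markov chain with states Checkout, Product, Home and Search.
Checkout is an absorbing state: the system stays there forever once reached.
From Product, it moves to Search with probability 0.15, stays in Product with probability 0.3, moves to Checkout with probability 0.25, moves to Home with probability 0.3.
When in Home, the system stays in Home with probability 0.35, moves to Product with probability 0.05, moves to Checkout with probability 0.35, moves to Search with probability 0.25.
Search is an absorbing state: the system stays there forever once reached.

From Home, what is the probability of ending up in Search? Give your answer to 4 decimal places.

Let h(s) be the probability of absorption at Search starting from transient state s. Then h(Search) = 1 and h(Checkout) = 0. By first-step analysis:
h(Product) = 0.25·0 + 0.3·h(Product) + 0.3·h(Home) + 0.15·1
h(Home) = 0.35·0 + 0.05·h(Product) + 0.35·h(Home) + 0.25·1
Solving: h(Product) = 0.3920, h(Home) = 0.4148.
Starting from Home, the probability is 0.4148.

0.4148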